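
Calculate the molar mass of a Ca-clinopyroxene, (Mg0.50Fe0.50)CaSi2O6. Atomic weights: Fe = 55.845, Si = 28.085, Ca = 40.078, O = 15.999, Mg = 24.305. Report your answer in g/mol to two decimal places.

232.32 g/mol

Mg: 0.50 × 24.305 = 12.1525
Fe: 0.50 × 55.845 = 27.9225
Ca: 1 × 40.078 = 40.0780
Si: 2 × 28.085 = 56.1700
O: 6 × 15.999 = 95.9940
Summing the contributions gives the formula mass.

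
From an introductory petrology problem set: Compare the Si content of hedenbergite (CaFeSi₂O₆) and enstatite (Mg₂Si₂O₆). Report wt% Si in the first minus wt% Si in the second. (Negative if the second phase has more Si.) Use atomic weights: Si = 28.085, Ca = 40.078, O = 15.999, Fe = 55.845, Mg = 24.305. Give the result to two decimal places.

-5.34 percentage points

Si in CaFeSi₂O₆: molar mass 248.087 g/mol; 2×28.085 = 56.170 g → 22.64 wt%.
Si in Mg₂Si₂O₆: molar mass 200.774 g/mol; 2×28.085 = 56.170 g → 27.98 wt%.
Difference = 22.64 − 27.98 = -5.34 percentage points.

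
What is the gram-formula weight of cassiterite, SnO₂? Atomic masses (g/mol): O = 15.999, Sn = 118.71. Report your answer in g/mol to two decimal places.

150.71 g/mol

Sn: 1 × 118.71 = 118.7100
O: 2 × 15.999 = 31.9980
Summing the contributions gives the formula mass.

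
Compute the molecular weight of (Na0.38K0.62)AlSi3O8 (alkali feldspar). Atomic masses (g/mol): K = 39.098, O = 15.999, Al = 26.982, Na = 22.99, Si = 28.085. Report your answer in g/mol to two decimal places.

272.21 g/mol

The formula mass is the sum 0.38·22.99 + 0.62·39.098 + 1·26.982 + 3·28.085 + 8·15.999.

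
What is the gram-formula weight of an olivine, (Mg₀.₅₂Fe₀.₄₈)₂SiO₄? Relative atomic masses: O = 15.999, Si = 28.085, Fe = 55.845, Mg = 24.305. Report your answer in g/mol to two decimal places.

170.97 g/mol

M = 1.04*24.305 + 0.96*55.845 + 1*28.085 + 4*15.999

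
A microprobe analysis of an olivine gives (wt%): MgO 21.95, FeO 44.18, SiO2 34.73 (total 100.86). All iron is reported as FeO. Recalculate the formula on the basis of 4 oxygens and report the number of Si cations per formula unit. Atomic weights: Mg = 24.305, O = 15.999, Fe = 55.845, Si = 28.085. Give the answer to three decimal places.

MgO (M=40.304): mol = 0.54461; Mg = 0.54461, O = 0.54461.
FeO (M=71.844): mol = 0.61494; Fe = 0.61494, O = 0.61494.
SiO2 (M=60.083): mol = 0.57803; Si = 0.57803, O = 1.15606.
ΣO = 2.31561; factor = 4/ΣO = 1.72741.
Si apfu = 0.57803 × 1.72741 = 0.998.

0.998 Si apfu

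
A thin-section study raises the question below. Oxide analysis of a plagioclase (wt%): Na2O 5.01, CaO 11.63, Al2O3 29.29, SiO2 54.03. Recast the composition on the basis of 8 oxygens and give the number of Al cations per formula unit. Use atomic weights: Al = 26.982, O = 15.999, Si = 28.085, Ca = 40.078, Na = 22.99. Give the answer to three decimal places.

Na2O: 5.01/61.979 = 0.08083 mol → 0.16166 mol Na, 0.08083 mol O.
CaO: 11.63/56.077 = 0.20739 mol → 0.20739 mol Ca, 0.20739 mol O.
Al2O3: 29.29/101.961 = 0.28727 mol → 0.57454 mol Al, 0.86181 mol O.
SiO2: 54.03/60.083 = 0.89926 mol → 0.89926 mol Si, 1.79852 mol O.
Total oxygen = 2.94855 mol. Normalization factor = 8/2.94855 = 2.71320.
Al per 8 O = 0.57454 × 2.71320 = 1.559.

1.559 Al apfu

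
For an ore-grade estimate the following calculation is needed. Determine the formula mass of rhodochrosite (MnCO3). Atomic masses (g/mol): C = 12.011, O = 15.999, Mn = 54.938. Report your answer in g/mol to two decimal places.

114.95 g/mol

M = 1·54.938 + 1·12.011 + 3·15.999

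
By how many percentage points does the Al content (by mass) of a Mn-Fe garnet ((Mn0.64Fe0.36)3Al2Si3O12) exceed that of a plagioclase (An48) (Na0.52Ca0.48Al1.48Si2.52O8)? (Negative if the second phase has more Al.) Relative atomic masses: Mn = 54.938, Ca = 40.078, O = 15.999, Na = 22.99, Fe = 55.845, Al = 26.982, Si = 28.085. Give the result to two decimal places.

-3.92 percentage points

M((Mn0.64Fe0.36)3Al2Si3O12) = 496.001 g/mol, so wt% Al = 53.964/496.001 × 100 = 10.88%.
M(Na0.52Ca0.48Al1.48Si2.52O8) = 269.892 g/mol, so wt% Al = 39.933/269.892 × 100 = 14.80%.
10.88 − 14.80 = -3.92 pp.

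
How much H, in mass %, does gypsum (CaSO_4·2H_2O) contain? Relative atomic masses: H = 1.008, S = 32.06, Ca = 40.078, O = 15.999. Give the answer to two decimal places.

2.34 mass %

Formula mass = 1*40.078 + 1*32.06 + 6*15.999 + 4*1.008 = 172.164 g/mol, of which 4.032 g is H.
So H makes up 4.032/172.164 = 0.0234 of the mass, i.e. 2.34%.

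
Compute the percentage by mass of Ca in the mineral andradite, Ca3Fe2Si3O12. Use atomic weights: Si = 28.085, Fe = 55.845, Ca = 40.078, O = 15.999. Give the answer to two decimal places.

23.66 weight percent

Molar mass of Ca3Fe2Si3O12: 3·40.078 + 2·55.845 + 3·28.085 + 12·15.999 = 508.167 g/mol.
Mass of Ca per formula unit: 3 × 40.078 = 120.234 g.
Weight fraction Ca = 120.234 / 508.167 = 0.2366.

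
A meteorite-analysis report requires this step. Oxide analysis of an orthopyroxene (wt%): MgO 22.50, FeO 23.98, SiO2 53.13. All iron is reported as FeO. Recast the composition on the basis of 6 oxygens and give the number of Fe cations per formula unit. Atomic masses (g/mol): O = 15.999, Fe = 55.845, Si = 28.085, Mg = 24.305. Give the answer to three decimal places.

0.753 Fe apfu

MgO (M=40.304): mol = 0.55826; Mg = 0.55826, O = 0.55826.
FeO (M=71.844): mol = 0.33378; Fe = 0.33378, O = 0.33378.
SiO2 (M=60.083): mol = 0.88428; Si = 0.88428, O = 1.76856.
ΣO = 2.66060; factor = 6/ΣO = 2.25513.
Fe apfu = 0.33378 × 2.25513 = 0.753.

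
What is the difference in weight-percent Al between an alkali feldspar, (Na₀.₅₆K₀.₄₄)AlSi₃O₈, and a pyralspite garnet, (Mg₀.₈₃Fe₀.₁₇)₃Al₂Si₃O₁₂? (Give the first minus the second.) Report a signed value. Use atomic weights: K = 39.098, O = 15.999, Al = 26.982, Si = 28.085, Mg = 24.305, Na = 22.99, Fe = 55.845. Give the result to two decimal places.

M((Na₀.₅₆K₀.₄₄)AlSi₃O₈) = 269.307 g/mol, so wt% Al = 26.982/269.307 × 100 = 10.02%.
M((Mg₀.₈₃Fe₀.₁₇)₃Al₂Si₃O₁₂) = 419.207 g/mol, so wt% Al = 53.964/419.207 × 100 = 12.87%.
10.02 − 12.87 = -2.85 pp.

-2.85 percentage points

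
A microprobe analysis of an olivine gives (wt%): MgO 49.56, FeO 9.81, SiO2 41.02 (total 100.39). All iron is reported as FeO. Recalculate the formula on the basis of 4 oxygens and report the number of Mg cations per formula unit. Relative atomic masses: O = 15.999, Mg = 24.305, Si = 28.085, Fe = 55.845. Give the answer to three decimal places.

MgO: 49.56/40.304 = 1.22965 mol → 1.22965 mol Mg, 1.22965 mol O.
FeO: 9.81/71.844 = 0.13655 mol → 0.13655 mol Fe, 0.13655 mol O.
SiO2: 41.02/60.083 = 0.68272 mol → 0.68272 mol Si, 1.36544 mol O.
Total oxygen = 2.73164 mol. Normalization factor = 4/2.73164 = 1.46432.
Mg per 4 O = 1.22965 × 1.46432 = 1.801.

1.801 Mg apfu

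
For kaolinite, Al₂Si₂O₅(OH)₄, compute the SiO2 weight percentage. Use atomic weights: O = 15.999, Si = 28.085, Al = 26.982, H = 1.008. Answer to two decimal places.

46.55 wt%

Molar mass of Al₂Si₂O₅(OH)₄ = 2·26.982 + 2·28.085 + 9·15.999 + 4·1.008 = 258.157 g/mol.
Each formula unit contains 2 Si, equivalent to 2/1 = 2.0000 mol SiO2.
M(SiO2) = 1×28.085 + 2×15.999 = 60.083 g/mol.
Mass of SiO2 per formula unit = 2.0000 × 60.083 = 120.166 g.
SiO2 wt% = 120.166 / 258.157 × 100 = 46.55%.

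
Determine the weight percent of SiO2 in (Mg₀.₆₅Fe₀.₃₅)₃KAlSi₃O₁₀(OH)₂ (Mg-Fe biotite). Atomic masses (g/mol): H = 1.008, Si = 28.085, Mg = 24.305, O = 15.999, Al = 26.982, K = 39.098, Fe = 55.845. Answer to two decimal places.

Formula mass = 450.371 g/mol.
3 Si → 3.0000 mol SiO2 per formula unit; M(SiO2) = 60.083, so SiO2 mass = 180.249 g.
180.249/450.371 × 100 = 40.02 wt%.

40.02 wt%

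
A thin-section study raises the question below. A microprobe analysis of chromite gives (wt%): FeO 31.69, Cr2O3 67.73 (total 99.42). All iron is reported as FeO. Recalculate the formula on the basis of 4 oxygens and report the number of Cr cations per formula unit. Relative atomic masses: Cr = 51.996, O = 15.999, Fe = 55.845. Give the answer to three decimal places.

2.005 Cr apfu

FeO (M=71.844): mol = 0.44109; Fe = 0.44109, O = 0.44109.
Cr2O3 (M=151.989): mol = 0.44562; Cr = 0.89124, O = 1.33686.
ΣO = 1.77795; factor = 4/ΣO = 2.24978.
Cr apfu = 0.89124 × 2.24978 = 2.005.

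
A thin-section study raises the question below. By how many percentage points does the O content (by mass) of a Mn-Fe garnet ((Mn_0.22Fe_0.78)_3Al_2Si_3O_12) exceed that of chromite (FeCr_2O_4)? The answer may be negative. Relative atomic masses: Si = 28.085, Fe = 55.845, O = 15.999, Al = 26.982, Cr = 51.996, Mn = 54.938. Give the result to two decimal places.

M((Mn_0.22Fe_0.78)_3Al_2Si_3O_12) = 497.143 g/mol, so wt% O = 191.988/497.143 × 100 = 38.62%.
M(FeCr_2O_4) = 223.833 g/mol, so wt% O = 63.996/223.833 × 100 = 28.59%.
38.62 − 28.59 = 10.03 pp.

10.03 percentage points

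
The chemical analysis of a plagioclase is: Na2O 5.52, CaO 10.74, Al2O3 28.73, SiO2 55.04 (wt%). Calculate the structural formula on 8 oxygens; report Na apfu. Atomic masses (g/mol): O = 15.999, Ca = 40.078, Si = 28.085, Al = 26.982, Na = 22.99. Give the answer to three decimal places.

Na2O: 5.52/61.979 = 0.08906 mol → 0.17812 mol Na, 0.08906 mol O.
CaO: 10.74/56.077 = 0.19152 mol → 0.19152 mol Ca, 0.19152 mol O.
Al2O3: 28.73/101.961 = 0.28177 mol → 0.56354 mol Al, 0.84531 mol O.
SiO2: 55.04/60.083 = 0.91607 mol → 0.91607 mol Si, 1.83214 mol O.
Total oxygen = 2.95803 mol. Normalization factor = 8/2.95803 = 2.70450.
Na per 8 O = 0.17812 × 2.70450 = 0.482.

0.482 Na apfu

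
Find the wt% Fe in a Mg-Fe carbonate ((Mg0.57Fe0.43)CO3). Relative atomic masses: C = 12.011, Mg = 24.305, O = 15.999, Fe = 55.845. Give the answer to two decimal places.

24.53 weight percent

Molar mass of (Mg0.57Fe0.43)CO3: 0.57*24.305 + 0.43*55.845 + 1*12.011 + 3*15.999 = 97.875 g/mol.
Mass of Fe per formula unit: 0.43 × 55.845 = 24.013 g.
Weight fraction Fe = 24.013 / 97.875 = 0.2453.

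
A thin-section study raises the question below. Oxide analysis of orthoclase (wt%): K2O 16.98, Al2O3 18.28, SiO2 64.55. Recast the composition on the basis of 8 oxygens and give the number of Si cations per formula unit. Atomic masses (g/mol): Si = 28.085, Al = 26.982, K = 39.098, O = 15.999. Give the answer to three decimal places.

16.98 wt% K2O ÷ 94.195 g/mol = 0.18026 mol, giving 0.36052 K and 0.18026 O.
18.28 wt% Al2O3 ÷ 101.961 g/mol = 0.17928 mol, giving 0.35856 Al and 0.53784 O.
64.55 wt% SiO2 ÷ 60.083 g/mol = 1.07435 mol, giving 1.07435 Si and 2.14870 O.
Oxygen sums to 2.86680; scaling by 8/2.86680 = 2.79057 puts the formula on 8 O.
Si: 1.07435 × 2.79057 = 2.998 atoms per formula unit.

2.998 Si apfu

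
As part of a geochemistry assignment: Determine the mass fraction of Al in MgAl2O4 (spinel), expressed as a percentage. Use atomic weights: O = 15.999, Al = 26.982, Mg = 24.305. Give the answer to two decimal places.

37.93 wt%

Formula mass = 1·24.305 + 2·26.982 + 4·15.999 = 142.265 g/mol, of which 53.964 g is Al.
So Al makes up 53.964/142.265 = 0.3793 of the mass, i.e. 37.93%.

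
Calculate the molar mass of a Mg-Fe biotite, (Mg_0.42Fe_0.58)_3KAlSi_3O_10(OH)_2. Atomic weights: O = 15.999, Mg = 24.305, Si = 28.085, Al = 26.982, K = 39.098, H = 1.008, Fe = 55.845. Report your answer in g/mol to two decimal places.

Mg: 1.26 × 24.305 = 30.6243
Fe: 1.74 × 55.845 = 97.1703
K: 1 × 39.098 = 39.0980
Al: 1 × 26.982 = 26.9820
Si: 3 × 28.085 = 84.2550
O: 12 × 15.999 = 191.9880
H: 2 × 1.008 = 2.0160
Summing the contributions gives the formula mass.

472.13 g/mol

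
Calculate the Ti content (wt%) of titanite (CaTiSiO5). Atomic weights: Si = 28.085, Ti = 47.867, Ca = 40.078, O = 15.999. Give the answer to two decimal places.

M(CaTiSiO5) = 196.025 g/mol.
Ti contributes 1 × 47.867 = 47.867 g per mole.
47.867/196.025 = 0.2442 → 24.42%.

24.42 wt%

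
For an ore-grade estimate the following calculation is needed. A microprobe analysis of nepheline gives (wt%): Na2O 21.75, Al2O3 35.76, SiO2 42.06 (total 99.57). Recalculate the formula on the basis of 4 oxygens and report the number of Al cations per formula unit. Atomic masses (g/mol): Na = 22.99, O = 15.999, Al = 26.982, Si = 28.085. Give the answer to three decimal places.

21.75 wt% Na2O ÷ 61.979 g/mol = 0.35093 mol, giving 0.70186 Na and 0.35093 O.
35.76 wt% Al2O3 ÷ 101.961 g/mol = 0.35072 mol, giving 0.70144 Al and 1.05216 O.
42.06 wt% SiO2 ÷ 60.083 g/mol = 0.70003 mol, giving 0.70003 Si and 1.40006 O.
Oxygen sums to 2.80315; scaling by 4/2.80315 = 1.42697 puts the formula on 4 O.
Al: 0.70144 × 1.42697 = 1.001 atoms per formula unit.

1.001 Al apfu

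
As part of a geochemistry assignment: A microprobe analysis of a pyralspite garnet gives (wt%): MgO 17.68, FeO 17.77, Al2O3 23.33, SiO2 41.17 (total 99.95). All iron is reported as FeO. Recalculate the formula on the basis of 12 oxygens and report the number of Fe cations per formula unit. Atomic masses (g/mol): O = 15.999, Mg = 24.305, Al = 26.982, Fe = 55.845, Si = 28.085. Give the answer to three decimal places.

1.082 Fe apfu

17.68 wt% MgO ÷ 40.304 g/mol = 0.43867 mol, giving 0.43867 Mg and 0.43867 O.
17.77 wt% FeO ÷ 71.844 g/mol = 0.24734 mol, giving 0.24734 Fe and 0.24734 O.
23.33 wt% Al2O3 ÷ 101.961 g/mol = 0.22881 mol, giving 0.45762 Al and 0.68643 O.
41.17 wt% SiO2 ÷ 60.083 g/mol = 0.68522 mol, giving 0.68522 Si and 1.37044 O.
Oxygen sums to 2.74288; scaling by 12/2.74288 = 4.37496 puts the formula on 12 O.
Fe: 0.24734 × 4.37496 = 1.082 atoms per formula unit.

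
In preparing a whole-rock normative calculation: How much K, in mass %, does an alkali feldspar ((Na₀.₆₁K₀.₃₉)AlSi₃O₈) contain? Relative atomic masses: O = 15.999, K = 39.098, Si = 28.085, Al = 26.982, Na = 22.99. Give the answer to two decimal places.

5.68 mass %

M((Na₀.₆₁K₀.₃₉)AlSi₃O₈) = 268.501 g/mol.
K contributes 0.39 × 39.098 = 15.248 g per mole.
15.248/268.501 = 0.0568 → 5.68%.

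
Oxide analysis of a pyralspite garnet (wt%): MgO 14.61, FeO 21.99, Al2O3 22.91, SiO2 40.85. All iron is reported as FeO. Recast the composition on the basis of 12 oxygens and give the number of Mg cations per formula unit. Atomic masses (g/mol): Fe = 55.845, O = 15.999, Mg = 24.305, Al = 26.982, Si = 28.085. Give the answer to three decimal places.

MgO: 14.61/40.304 = 0.36250 mol → 0.36250 mol Mg, 0.36250 mol O.
FeO: 21.99/71.844 = 0.30608 mol → 0.30608 mol Fe, 0.30608 mol O.
Al2O3: 22.91/101.961 = 0.22469 mol → 0.44938 mol Al, 0.67407 mol O.
SiO2: 40.85/60.083 = 0.67989 mol → 0.67989 mol Si, 1.35978 mol O.
Total oxygen = 2.70243 mol. Normalization factor = 12/2.70243 = 4.44045.
Mg per 12 O = 0.36250 × 4.44045 = 1.610.

1.610 Mg apfu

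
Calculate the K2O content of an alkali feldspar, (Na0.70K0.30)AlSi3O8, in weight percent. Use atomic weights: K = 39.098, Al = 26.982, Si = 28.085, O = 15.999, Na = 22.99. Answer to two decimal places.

Formula mass = 267.051 g/mol.
0.30 K → 0.1500 mol K2O per formula unit; M(K2O) = 94.195, so K2O mass = 14.129 g.
14.129/267.051 × 100 = 5.29 wt%.

5.29 wt%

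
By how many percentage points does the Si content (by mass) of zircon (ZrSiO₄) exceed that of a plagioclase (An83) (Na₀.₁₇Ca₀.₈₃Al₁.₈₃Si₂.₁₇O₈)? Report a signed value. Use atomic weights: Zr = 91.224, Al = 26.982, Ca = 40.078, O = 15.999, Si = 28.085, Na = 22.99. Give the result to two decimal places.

-6.80 percentage points

First mineral: 28.085 g Si in 183.305 g formula = 15.32 wt% Si.
Second mineral: 60.944 g Si in 275.487 g formula = 22.12 wt% Si.
15.32% − 22.12% gives a difference of -6.80 percentage points.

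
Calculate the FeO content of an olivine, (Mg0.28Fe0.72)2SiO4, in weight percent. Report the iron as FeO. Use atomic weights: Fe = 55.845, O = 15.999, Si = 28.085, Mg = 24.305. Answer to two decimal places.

55.59 wt%

Molar mass of (Mg0.28Fe0.72)2SiO4 = 0.56·24.305 + 1.44·55.845 + 1·28.085 + 4·15.999 = 186.109 g/mol.
Each formula unit contains 1.44 Fe, equivalent to 1.44/1 = 1.4400 mol FeO.
M(FeO) = 1×55.845 + 1×15.999 = 71.844 g/mol.
Mass of FeO per formula unit = 1.4400 × 71.844 = 103.455 g.
FeO wt% = 103.455 / 186.109 × 100 = 55.59%.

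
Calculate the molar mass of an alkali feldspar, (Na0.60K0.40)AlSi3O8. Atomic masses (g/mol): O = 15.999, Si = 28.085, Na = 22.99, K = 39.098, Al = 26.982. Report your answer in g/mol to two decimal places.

M = 0.60*22.99 + 0.40*39.098 + 1*26.982 + 3*28.085 + 8*15.999

268.66 g/mol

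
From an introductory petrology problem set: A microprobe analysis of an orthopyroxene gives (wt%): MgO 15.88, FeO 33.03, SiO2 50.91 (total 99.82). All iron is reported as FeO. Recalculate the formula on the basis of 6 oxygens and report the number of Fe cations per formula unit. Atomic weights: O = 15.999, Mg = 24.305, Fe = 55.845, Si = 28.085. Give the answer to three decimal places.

15.88 wt% MgO ÷ 40.304 g/mol = 0.39401 mol, giving 0.39401 Mg and 0.39401 O.
33.03 wt% FeO ÷ 71.844 g/mol = 0.45975 mol, giving 0.45975 Fe and 0.45975 O.
50.91 wt% SiO2 ÷ 60.083 g/mol = 0.84733 mol, giving 0.84733 Si and 1.69466 O.
Oxygen sums to 2.54842; scaling by 6/2.54842 = 2.35440 puts the formula on 6 O.
Fe: 0.45975 × 2.35440 = 1.082 atoms per formula unit.

1.082 Fe apfu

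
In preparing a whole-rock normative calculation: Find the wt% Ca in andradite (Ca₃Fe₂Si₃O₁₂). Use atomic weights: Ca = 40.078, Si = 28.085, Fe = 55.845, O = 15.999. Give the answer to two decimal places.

Molar mass of Ca₃Fe₂Si₃O₁₂: 3·40.078 + 2·55.845 + 3·28.085 + 12·15.999 = 508.167 g/mol.
Mass of Ca per formula unit: 3 × 40.078 = 120.234 g.
Weight fraction Ca = 120.234 / 508.167 = 0.2366.

23.66 wt%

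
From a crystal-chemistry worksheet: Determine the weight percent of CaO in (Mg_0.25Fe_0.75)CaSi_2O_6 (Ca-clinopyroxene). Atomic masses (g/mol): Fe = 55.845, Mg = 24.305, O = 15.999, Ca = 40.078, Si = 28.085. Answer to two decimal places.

Formula mass = 240.202 g/mol.
1 Ca → 1.0000 mol CaO per formula unit; M(CaO) = 56.077, so CaO mass = 56.077 g.
56.077/240.202 × 100 = 23.35 wt%.

23.35 wt%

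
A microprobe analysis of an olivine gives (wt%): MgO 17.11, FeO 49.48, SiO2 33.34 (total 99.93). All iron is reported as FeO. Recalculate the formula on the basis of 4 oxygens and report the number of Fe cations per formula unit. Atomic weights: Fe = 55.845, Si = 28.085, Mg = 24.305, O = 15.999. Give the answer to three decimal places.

MgO: 17.11/40.304 = 0.42452 mol → 0.42452 mol Mg, 0.42452 mol O.
FeO: 49.48/71.844 = 0.68871 mol → 0.68871 mol Fe, 0.68871 mol O.
SiO2: 33.34/60.083 = 0.55490 mol → 0.55490 mol Si, 1.10980 mol O.
Total oxygen = 2.22303 mol. Normalization factor = 4/2.22303 = 1.79935.
Fe per 4 O = 0.68871 × 1.79935 = 1.239.

1.239 Fe apfu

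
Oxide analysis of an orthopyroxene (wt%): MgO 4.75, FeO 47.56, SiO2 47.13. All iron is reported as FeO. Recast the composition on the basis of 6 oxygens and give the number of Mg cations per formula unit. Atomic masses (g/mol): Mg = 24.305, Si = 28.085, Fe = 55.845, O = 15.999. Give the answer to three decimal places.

MgO: 4.75/40.304 = 0.11785 mol → 0.11785 mol Mg, 0.11785 mol O.
FeO: 47.56/71.844 = 0.66199 mol → 0.66199 mol Fe, 0.66199 mol O.
SiO2: 47.13/60.083 = 0.78441 mol → 0.78441 mol Si, 1.56882 mol O.
Total oxygen = 2.34866 mol. Normalization factor = 6/2.34866 = 2.55465.
Mg per 6 O = 0.11785 × 2.55465 = 0.301.

0.301 Mg apfu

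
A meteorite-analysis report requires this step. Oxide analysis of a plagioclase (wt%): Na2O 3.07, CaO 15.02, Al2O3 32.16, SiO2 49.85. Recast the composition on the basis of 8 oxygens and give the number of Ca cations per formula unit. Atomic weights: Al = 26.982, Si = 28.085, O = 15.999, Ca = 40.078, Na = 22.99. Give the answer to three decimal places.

0.733 Ca apfu

Na2O (M=61.979): mol = 0.04953; Na = 0.09906, O = 0.04953.
CaO (M=56.077): mol = 0.26785; Ca = 0.26785, O = 0.26785.
Al2O3 (M=101.961): mol = 0.31541; Al = 0.63082, O = 0.94623.
SiO2 (M=60.083): mol = 0.82969; Si = 0.82969, O = 1.65938.
ΣO = 2.92299; factor = 8/ΣO = 2.73692.
Ca apfu = 0.26785 × 2.73692 = 0.733.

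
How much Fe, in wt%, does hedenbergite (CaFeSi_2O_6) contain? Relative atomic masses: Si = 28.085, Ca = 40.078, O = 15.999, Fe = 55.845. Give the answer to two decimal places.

22.51 wt%

Molar mass of CaFeSi_2O_6: 1×40.078 + 1×55.845 + 2×28.085 + 6×15.999 = 248.087 g/mol.
Mass of Fe per formula unit: 1 × 55.845 = 55.845 g.
Weight fraction Fe = 55.845 / 248.087 = 0.2251.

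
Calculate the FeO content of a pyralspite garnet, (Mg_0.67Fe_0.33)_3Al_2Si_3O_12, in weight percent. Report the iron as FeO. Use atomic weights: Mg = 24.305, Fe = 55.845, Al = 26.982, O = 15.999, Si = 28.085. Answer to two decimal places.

16.38 wt%

Molar mass of (Mg_0.67Fe_0.33)_3Al_2Si_3O_12 = 2.01×24.305 + 0.99×55.845 + 2×26.982 + 3×28.085 + 12×15.999 = 434.347 g/mol.
Each formula unit contains 0.99 Fe, equivalent to 0.99/1 = 0.9900 mol FeO.
M(FeO) = 1×55.845 + 1×15.999 = 71.844 g/mol.
Mass of FeO per formula unit = 0.9900 × 71.844 = 71.126 g.
FeO wt% = 71.126 / 434.347 × 100 = 16.38%.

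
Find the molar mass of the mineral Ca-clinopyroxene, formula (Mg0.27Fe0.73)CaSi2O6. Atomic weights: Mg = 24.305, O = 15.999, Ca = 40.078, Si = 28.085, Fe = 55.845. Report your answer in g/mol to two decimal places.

The formula mass is the sum 0.27·24.305 + 0.73·55.845 + 1·40.078 + 2·28.085 + 6·15.999.

239.57 g/mol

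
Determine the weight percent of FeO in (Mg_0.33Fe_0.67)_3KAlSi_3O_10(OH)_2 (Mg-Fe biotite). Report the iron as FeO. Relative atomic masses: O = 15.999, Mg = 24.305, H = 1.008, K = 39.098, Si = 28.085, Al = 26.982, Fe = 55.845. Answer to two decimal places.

Formula mass = 480.649 g/mol.
2.01 Fe → 2.0100 mol FeO per formula unit; M(FeO) = 71.844, so FeO mass = 144.406 g.
144.406/480.649 × 100 = 30.04 wt%.

30.04 wt%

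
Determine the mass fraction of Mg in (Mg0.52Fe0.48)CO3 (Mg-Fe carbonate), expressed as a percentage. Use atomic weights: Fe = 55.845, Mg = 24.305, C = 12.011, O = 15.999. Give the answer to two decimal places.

Molar mass of (Mg0.52Fe0.48)CO3: 0.52*24.305 + 0.48*55.845 + 1*12.011 + 3*15.999 = 99.452 g/mol.
Mass of Mg per formula unit: 0.52 × 24.305 = 12.639 g.
Weight fraction Mg = 12.639 / 99.452 = 0.1271.

12.71 mass %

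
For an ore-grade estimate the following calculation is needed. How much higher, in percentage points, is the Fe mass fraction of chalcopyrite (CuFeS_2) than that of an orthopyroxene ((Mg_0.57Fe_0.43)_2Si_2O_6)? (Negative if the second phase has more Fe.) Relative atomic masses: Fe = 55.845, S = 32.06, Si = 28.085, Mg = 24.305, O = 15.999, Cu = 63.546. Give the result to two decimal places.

Fe in CuFeS_2: molar mass 183.511 g/mol; 1×55.845 = 55.845 g → 30.43 wt%.
Fe in (Mg_0.57Fe_0.43)_2Si_2O_6: molar mass 227.898 g/mol; 0.86×55.845 = 48.027 g → 21.07 wt%.
Difference = 30.43 − 21.07 = 9.36 percentage points.

9.36 percentage points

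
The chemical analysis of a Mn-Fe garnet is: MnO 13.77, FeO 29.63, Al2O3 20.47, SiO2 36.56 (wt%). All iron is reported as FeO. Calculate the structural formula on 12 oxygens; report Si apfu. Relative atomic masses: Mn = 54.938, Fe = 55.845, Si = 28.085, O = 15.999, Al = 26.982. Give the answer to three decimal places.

3.010 Si apfu

MnO (M=70.937): mol = 0.19412; Mn = 0.19412, O = 0.19412.
FeO (M=71.844): mol = 0.41242; Fe = 0.41242, O = 0.41242.
Al2O3 (M=101.961): mol = 0.20076; Al = 0.40152, O = 0.60228.
SiO2 (M=60.083): mol = 0.60849; Si = 0.60849, O = 1.21698.
ΣO = 2.42580; factor = 12/ΣO = 4.94682.
Si apfu = 0.60849 × 4.94682 = 3.010.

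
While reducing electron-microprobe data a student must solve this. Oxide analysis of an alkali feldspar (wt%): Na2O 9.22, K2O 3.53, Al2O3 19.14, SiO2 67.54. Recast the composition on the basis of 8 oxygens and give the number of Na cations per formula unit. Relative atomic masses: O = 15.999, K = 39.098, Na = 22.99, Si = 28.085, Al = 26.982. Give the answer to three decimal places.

Na2O (M=61.979): mol = 0.14876; Na = 0.29752, O = 0.14876.
K2O (M=94.195): mol = 0.03748; K = 0.07496, O = 0.03748.
Al2O3 (M=101.961): mol = 0.18772; Al = 0.37544, O = 0.56316.
SiO2 (M=60.083): mol = 1.12411; Si = 1.12411, O = 2.24822.
ΣO = 2.99762; factor = 8/ΣO = 2.66878.
Na apfu = 0.29752 × 2.66878 = 0.794.

0.794 Na apfu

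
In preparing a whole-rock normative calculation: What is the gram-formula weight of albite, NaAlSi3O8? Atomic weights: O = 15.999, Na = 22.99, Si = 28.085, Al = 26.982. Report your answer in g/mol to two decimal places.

Na: 1 × 22.99 = 22.9900
Al: 1 × 26.982 = 26.9820
Si: 3 × 28.085 = 84.2550
O: 8 × 15.999 = 127.9920
Summing the contributions gives the formula mass.

262.22 g/mol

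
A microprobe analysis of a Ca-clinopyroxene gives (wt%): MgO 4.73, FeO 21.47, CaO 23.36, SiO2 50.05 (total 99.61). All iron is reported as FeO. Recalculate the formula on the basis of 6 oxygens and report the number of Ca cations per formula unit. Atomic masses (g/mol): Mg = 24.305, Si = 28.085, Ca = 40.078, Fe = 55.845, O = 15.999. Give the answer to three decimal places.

1.000 Ca apfu

MgO: 4.73/40.304 = 0.11736 mol → 0.11736 mol Mg, 0.11736 mol O.
FeO: 21.47/71.844 = 0.29884 mol → 0.29884 mol Fe, 0.29884 mol O.
CaO: 23.36/56.077 = 0.41657 mol → 0.41657 mol Ca, 0.41657 mol O.
SiO2: 50.05/60.083 = 0.83301 mol → 0.83301 mol Si, 1.66602 mol O.
Total oxygen = 2.49879 mol. Normalization factor = 6/2.49879 = 2.40116.
Ca per 6 O = 0.41657 × 2.40116 = 1.000.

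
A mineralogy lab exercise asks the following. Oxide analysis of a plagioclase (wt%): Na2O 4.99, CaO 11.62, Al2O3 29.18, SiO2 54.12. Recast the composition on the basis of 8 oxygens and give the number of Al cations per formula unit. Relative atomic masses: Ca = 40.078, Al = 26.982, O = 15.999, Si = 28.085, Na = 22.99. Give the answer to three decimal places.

Na2O: 4.99/61.979 = 0.08051 mol → 0.16102 mol Na, 0.08051 mol O.
CaO: 11.62/56.077 = 0.20722 mol → 0.20722 mol Ca, 0.20722 mol O.
Al2O3: 29.18/101.961 = 0.28619 mol → 0.57238 mol Al, 0.85857 mol O.
SiO2: 54.12/60.083 = 0.90075 mol → 0.90075 mol Si, 1.80150 mol O.
Total oxygen = 2.94780 mol. Normalization factor = 8/2.94780 = 2.71389.
Al per 8 O = 0.57238 × 2.71389 = 1.553.

1.553 Al apfu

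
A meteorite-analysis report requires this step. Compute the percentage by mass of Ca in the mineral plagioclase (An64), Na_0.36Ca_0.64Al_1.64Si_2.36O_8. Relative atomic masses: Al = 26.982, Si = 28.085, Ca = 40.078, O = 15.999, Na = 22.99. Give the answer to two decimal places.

9.41 mass %

M(Na_0.36Ca_0.64Al_1.64Si_2.36O_8) = 272.449 g/mol.
Ca contributes 0.64 × 40.078 = 25.650 g per mole.
25.650/272.449 = 0.0941 → 9.41%.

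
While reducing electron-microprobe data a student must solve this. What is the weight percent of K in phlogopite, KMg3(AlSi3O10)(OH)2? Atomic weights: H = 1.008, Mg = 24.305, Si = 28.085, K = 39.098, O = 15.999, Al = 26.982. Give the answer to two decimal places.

9.37 mass %

Formula mass = 1×39.098 + 3×24.305 + 1×26.982 + 3×28.085 + 12×15.999 + 2×1.008 = 417.254 g/mol, of which 39.098 g is K.
So K makes up 39.098/417.254 = 0.0937 of the mass, i.e. 9.37%.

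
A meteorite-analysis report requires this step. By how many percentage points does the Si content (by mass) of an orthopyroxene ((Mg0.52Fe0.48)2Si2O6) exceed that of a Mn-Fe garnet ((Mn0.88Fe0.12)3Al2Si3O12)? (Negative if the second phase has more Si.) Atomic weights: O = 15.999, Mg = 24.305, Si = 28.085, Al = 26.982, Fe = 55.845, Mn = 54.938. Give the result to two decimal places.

First mineral: 56.170 g Si in 231.052 g formula = 24.31 wt% Si.
Second mineral: 84.255 g Si in 495.348 g formula = 17.01 wt% Si.
24.31% − 17.01% gives a difference of 7.30 percentage points.

7.30 percentage points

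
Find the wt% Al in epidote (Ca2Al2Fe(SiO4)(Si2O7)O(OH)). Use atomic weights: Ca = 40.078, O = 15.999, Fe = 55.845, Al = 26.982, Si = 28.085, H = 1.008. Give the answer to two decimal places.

Molar mass of Ca2Al2Fe(SiO4)(Si2O7)O(OH): 2*40.078 + 2*26.982 + 1*55.845 + 3*28.085 + 13*15.999 + 1*1.008 = 483.215 g/mol.
Mass of Al per formula unit: 2 × 26.982 = 53.964 g.
Weight fraction Al = 53.964 / 483.215 = 0.1117.

11.17 mass %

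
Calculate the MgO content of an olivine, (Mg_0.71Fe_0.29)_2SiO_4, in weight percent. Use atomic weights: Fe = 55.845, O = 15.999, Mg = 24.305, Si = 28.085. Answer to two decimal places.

M((Mg_0.71Fe_0.29)_2SiO_4) = 158.984 g/mol; M(MgO) = 40.304 g/mol.
Moles MgO per formula unit = 1.42 Mg ÷ 1 = 1.4200.
MgO fraction = (1.4200 × 40.304) / 158.984 = 57.232/158.984 = 0.3600.

36.00 wt%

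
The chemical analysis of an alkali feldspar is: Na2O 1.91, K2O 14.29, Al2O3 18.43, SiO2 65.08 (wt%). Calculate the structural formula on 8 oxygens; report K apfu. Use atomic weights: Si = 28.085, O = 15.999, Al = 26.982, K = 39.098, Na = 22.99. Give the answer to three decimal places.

Na2O: 1.91/61.979 = 0.03082 mol → 0.06164 mol Na, 0.03082 mol O.
K2O: 14.29/94.195 = 0.15171 mol → 0.30342 mol K, 0.15171 mol O.
Al2O3: 18.43/101.961 = 0.18076 mol → 0.36152 mol Al, 0.54228 mol O.
SiO2: 65.08/60.083 = 1.08317 mol → 1.08317 mol Si, 2.16634 mol O.
Total oxygen = 2.89115 mol. Normalization factor = 8/2.89115 = 2.76707.
K per 8 O = 0.30342 × 2.76707 = 0.840.

0.840 K apfu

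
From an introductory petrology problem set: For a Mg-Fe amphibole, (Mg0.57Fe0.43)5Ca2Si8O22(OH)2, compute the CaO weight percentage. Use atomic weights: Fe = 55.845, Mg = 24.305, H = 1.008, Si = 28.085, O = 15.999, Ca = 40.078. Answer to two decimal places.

12.74 wt%

M((Mg0.57Fe0.43)5Ca2Si8O22(OH)2) = 880.164 g/mol; M(CaO) = 56.077 g/mol.
Moles CaO per formula unit = 2 Ca ÷ 1 = 2.0000.
CaO fraction = (2.0000 × 56.077) / 880.164 = 112.154/880.164 = 0.1274.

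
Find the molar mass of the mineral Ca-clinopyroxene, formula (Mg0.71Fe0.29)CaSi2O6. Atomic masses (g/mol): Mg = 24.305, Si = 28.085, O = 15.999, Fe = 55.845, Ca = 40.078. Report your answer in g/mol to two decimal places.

225.69 g/mol

M = 0.71(24.305) + 0.29(55.845) + 1(40.078) + 2(28.085) + 6(15.999)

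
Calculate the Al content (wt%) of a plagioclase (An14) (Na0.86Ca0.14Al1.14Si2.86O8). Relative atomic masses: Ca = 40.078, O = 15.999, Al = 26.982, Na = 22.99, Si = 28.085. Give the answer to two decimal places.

Molar mass of Na0.86Ca0.14Al1.14Si2.86O8: 0.86·22.99 + 0.14·40.078 + 1.14·26.982 + 2.86·28.085 + 8·15.999 = 264.457 g/mol.
Mass of Al per formula unit: 1.14 × 26.982 = 30.759 g.
Weight fraction Al = 30.759 / 264.457 = 0.1163.

11.63 wt%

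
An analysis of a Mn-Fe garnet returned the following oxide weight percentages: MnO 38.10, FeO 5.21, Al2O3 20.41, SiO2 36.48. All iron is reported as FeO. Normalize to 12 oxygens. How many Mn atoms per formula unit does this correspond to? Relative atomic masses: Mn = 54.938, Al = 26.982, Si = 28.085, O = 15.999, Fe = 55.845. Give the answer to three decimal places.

MnO: 38.10/70.937 = 0.53710 mol → 0.53710 mol Mn, 0.53710 mol O.
FeO: 5.21/71.844 = 0.07252 mol → 0.07252 mol Fe, 0.07252 mol O.
Al2O3: 20.41/101.961 = 0.20017 mol → 0.40034 mol Al, 0.60051 mol O.
SiO2: 36.48/60.083 = 0.60716 mol → 0.60716 mol Si, 1.21432 mol O.
Total oxygen = 2.42445 mol. Normalization factor = 12/2.42445 = 4.94958.
Mn per 12 O = 0.53710 × 4.94958 = 2.658.

2.658 Mn apfu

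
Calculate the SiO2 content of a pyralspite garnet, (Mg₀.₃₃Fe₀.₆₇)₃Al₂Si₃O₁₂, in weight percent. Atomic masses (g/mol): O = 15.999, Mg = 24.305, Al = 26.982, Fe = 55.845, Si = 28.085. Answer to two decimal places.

38.64 wt%

M((Mg₀.₃₃Fe₀.₆₇)₃Al₂Si₃O₁₂) = 466.517 g/mol; M(SiO2) = 60.083 g/mol.
Moles SiO2 per formula unit = 3 Si ÷ 1 = 3.0000.
SiO2 fraction = (3.0000 × 60.083) / 466.517 = 180.249/466.517 = 0.3864.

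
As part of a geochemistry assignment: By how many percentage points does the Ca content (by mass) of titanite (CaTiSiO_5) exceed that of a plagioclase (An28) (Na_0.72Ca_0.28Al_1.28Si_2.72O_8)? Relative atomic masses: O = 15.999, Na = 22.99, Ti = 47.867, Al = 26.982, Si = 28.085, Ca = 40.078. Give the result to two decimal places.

16.24 percentage points

First mineral: 40.078 g Ca in 196.025 g formula = 20.45 wt% Ca.
Second mineral: 11.222 g Ca in 266.695 g formula = 4.21 wt% Ca.
20.45% − 4.21% gives a difference of 16.24 percentage points.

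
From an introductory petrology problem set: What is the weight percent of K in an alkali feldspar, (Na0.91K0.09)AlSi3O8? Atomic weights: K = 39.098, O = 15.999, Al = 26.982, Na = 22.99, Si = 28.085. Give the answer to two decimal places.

1.33 weight percent

M((Na0.91K0.09)AlSi3O8) = 263.669 g/mol.
K contributes 0.09 × 39.098 = 3.519 g per mole.
3.519/263.669 = 0.0133 → 1.33%.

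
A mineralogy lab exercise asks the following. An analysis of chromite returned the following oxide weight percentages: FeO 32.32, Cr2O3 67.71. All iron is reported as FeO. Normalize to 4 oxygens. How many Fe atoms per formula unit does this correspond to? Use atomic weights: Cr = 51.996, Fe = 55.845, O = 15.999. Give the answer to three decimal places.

32.32 wt% FeO ÷ 71.844 g/mol = 0.44986 mol, giving 0.44986 Fe and 0.44986 O.
67.71 wt% Cr2O3 ÷ 151.989 g/mol = 0.44549 mol, giving 0.89098 Cr and 1.33647 O.
Oxygen sums to 1.78633; scaling by 4/1.78633 = 2.23923 puts the formula on 4 O.
Fe: 0.44986 × 2.23923 = 1.007 atoms per formula unit.

1.007 Fe apfu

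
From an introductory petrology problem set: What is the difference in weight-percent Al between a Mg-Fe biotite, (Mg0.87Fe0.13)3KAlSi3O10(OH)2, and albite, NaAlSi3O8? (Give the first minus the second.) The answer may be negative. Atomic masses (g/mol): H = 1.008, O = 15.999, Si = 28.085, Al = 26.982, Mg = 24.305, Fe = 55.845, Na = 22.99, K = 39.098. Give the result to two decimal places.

-4.01 percentage points

First mineral: 26.982 g Al in 429.555 g formula = 6.28 wt% Al.
Second mineral: 26.982 g Al in 262.219 g formula = 10.29 wt% Al.
6.28% − 10.29% gives a difference of -4.01 percentage points.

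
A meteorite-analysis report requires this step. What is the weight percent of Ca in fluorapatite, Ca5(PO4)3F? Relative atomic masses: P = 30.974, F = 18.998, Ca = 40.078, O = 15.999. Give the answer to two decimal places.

Molar mass of Ca5(PO4)3F: 5×40.078 + 3×30.974 + 12×15.999 + 1×18.998 = 504.298 g/mol.
Mass of Ca per formula unit: 5 × 40.078 = 200.390 g.
Weight fraction Ca = 200.390 / 504.298 = 0.3974.

39.74 weight percent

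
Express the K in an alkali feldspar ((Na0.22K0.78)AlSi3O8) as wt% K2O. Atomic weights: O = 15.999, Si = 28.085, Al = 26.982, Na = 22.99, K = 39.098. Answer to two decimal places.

13.37 wt%

Formula mass = 274.783 g/mol.
0.78 K → 0.3900 mol K2O per formula unit; M(K2O) = 94.195, so K2O mass = 36.736 g.
36.736/274.783 × 100 = 13.37 wt%.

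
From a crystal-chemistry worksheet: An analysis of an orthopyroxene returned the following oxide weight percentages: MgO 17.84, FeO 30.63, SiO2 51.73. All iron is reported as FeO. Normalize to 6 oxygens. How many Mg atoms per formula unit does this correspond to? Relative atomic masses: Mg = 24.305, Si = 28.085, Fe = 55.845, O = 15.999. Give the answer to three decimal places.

1.025 Mg apfu

MgO (M=40.304): mol = 0.44264; Mg = 0.44264, O = 0.44264.
FeO (M=71.844): mol = 0.42634; Fe = 0.42634, O = 0.42634.
SiO2 (M=60.083): mol = 0.86098; Si = 0.86098, O = 1.72196.
ΣO = 2.59094; factor = 6/ΣO = 2.31576.
Mg apfu = 0.44264 × 2.31576 = 1.025.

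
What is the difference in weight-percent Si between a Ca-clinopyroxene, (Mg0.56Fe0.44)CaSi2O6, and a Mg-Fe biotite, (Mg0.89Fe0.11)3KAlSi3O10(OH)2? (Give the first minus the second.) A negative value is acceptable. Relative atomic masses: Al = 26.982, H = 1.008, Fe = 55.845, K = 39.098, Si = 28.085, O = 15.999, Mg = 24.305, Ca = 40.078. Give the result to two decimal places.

4.68 percentage points

M((Mg0.56Fe0.44)CaSi2O6) = 230.425 g/mol, so wt% Si = 56.170/230.425 × 100 = 24.38%.
M((Mg0.89Fe0.11)3KAlSi3O10(OH)2) = 427.662 g/mol, so wt% Si = 84.255/427.662 × 100 = 19.70%.
24.38 − 19.70 = 4.68 pp.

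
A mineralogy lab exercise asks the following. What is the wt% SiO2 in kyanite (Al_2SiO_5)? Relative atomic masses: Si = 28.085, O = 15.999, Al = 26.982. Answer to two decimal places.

Formula mass = 162.044 g/mol.
1 Si → 1.0000 mol SiO2 per formula unit; M(SiO2) = 60.083, so SiO2 mass = 60.083 g.
60.083/162.044 × 100 = 37.08 wt%.

37.08 wt%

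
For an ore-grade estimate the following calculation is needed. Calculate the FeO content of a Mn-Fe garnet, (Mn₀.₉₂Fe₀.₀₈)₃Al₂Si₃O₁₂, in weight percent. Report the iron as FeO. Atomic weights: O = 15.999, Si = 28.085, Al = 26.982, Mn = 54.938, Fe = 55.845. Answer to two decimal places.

Molar mass of (Mn₀.₉₂Fe₀.₀₈)₃Al₂Si₃O₁₂ = 2.76*54.938 + 0.24*55.845 + 2*26.982 + 3*28.085 + 12*15.999 = 495.239 g/mol.
Each formula unit contains 0.24 Fe, equivalent to 0.24/1 = 0.2400 mol FeO.
M(FeO) = 1×55.845 + 1×15.999 = 71.844 g/mol.
Mass of FeO per formula unit = 0.2400 × 71.844 = 17.243 g.
FeO wt% = 17.243 / 495.239 × 100 = 3.48%.

3.48 wt%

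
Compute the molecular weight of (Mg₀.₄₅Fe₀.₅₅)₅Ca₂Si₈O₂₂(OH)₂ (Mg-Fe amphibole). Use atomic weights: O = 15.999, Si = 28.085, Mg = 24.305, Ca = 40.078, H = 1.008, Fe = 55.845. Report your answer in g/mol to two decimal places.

899.09 g/mol

The formula mass is the sum 2.25×24.305 + 2.75×55.845 + 2×40.078 + 8×28.085 + 24×15.999 + 2×1.008.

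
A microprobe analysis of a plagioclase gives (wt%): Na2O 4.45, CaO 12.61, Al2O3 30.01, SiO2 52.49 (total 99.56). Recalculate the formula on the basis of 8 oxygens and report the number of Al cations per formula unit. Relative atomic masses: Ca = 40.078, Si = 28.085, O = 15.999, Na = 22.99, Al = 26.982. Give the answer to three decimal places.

Na2O (M=61.979): mol = 0.07180; Na = 0.14360, O = 0.07180.
CaO (M=56.077): mol = 0.22487; Ca = 0.22487, O = 0.22487.
Al2O3 (M=101.961): mol = 0.29433; Al = 0.58866, O = 0.88299.
SiO2 (M=60.083): mol = 0.87362; Si = 0.87362, O = 1.74724.
ΣO = 2.92690; factor = 8/ΣO = 2.73327.
Al apfu = 0.58866 × 2.73327 = 1.609.

1.609 Al apfu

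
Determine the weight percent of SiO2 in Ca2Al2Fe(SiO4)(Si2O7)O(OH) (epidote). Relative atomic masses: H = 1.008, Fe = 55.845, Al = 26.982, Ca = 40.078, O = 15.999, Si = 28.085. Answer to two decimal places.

37.30 wt%

Molar mass of Ca2Al2Fe(SiO4)(Si2O7)O(OH) = 2·40.078 + 2·26.982 + 1·55.845 + 3·28.085 + 13·15.999 + 1·1.008 = 483.215 g/mol.
Each formula unit contains 3 Si, equivalent to 3/1 = 3.0000 mol SiO2.
M(SiO2) = 1×28.085 + 2×15.999 = 60.083 g/mol.
Mass of SiO2 per formula unit = 3.0000 × 60.083 = 180.249 g.
SiO2 wt% = 180.249 / 483.215 × 100 = 37.30%.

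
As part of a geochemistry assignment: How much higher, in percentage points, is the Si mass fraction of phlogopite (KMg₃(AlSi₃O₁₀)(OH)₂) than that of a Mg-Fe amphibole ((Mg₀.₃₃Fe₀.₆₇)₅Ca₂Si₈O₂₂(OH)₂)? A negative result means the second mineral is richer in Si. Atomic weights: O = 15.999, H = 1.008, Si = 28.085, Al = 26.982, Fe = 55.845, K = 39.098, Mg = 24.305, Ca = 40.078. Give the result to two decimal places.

M(KMg₃(AlSi₃O₁₀)(OH)₂) = 417.254 g/mol, so wt% Si = 84.255/417.254 × 100 = 20.19%.
M((Mg₀.₃₃Fe₀.₆₇)₅Ca₂Si₈O₂₂(OH)₂) = 918.012 g/mol, so wt% Si = 224.680/918.012 × 100 = 24.47%.
20.19 − 24.47 = -4.28 pp.

-4.28 percentage points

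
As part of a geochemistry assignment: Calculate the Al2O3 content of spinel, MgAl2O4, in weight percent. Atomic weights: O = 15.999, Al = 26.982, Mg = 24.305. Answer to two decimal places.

71.67 wt%

Formula mass = 142.265 g/mol.
2 Al → 1.0000 mol Al2O3 per formula unit; M(Al2O3) = 101.961, so Al2O3 mass = 101.961 g.
101.961/142.265 × 100 = 71.67 wt%.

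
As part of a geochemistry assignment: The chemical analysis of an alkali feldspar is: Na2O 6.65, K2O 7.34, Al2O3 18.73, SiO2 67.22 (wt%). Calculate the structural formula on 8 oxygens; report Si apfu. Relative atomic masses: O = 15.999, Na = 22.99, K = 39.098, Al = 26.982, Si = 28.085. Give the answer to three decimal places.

6.65 wt% Na2O ÷ 61.979 g/mol = 0.10729 mol, giving 0.21458 Na and 0.10729 O.
7.34 wt% K2O ÷ 94.195 g/mol = 0.07792 mol, giving 0.15584 K and 0.07792 O.
18.73 wt% Al2O3 ÷ 101.961 g/mol = 0.18370 mol, giving 0.36740 Al and 0.55110 O.
67.22 wt% SiO2 ÷ 60.083 g/mol = 1.11879 mol, giving 1.11879 Si and 2.23758 O.
Oxygen sums to 2.97389; scaling by 8/2.97389 = 2.69008 puts the formula on 8 O.
Si: 1.11879 × 2.69008 = 3.010 atoms per formula unit.

3.010 Si apfu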